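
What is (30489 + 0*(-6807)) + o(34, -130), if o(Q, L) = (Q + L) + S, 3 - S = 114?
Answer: 30282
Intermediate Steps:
S = -111 (S = 3 - 1*114 = 3 - 114 = -111)
o(Q, L) = -111 + L + Q (o(Q, L) = (Q + L) - 111 = (L + Q) - 111 = -111 + L + Q)
(30489 + 0*(-6807)) + o(34, -130) = (30489 + 0*(-6807)) + (-111 - 130 + 34) = (30489 + 0) - 207 = 30489 - 207 = 30282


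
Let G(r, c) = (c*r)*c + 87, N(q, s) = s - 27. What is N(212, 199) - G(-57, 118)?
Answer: 793753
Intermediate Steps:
N(q, s) = -27 + s
G(r, c) = 87 + r*c² (G(r, c) = r*c² + 87 = 87 + r*c²)
N(212, 199) - G(-57, 118) = (-27 + 199) - (87 - 57*118²) = 172 - (87 - 57*13924) = 172 - (87 - 793668) = 172 - 1*(-793581) = 172 + 793581 = 793753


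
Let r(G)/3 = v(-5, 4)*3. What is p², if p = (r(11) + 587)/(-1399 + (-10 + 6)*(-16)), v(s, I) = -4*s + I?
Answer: 644809/1782225 ≈ 0.36180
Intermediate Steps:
v(s, I) = I - 4*s
r(G) = 216 (r(G) = 3*((4 - 4*(-5))*3) = 3*((4 + 20)*3) = 3*(24*3) = 3*72 = 216)
p = -803/1335 (p = (216 + 587)/(-1399 + (-10 + 6)*(-16)) = 803/(-1399 - 4*(-16)) = 803/(-1399 + 64) = 803/(-1335) = 803*(-1/1335) = -803/1335 ≈ -0.60150)
p² = (-803/1335)² = 644809/1782225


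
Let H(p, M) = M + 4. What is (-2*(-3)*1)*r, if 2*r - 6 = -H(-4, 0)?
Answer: 6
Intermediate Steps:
H(p, M) = 4 + M
r = 1 (r = 3 + (-(4 + 0))/2 = 3 + (-1*4)/2 = 3 + (1/2)*(-4) = 3 - 2 = 1)
(-2*(-3)*1)*r = (-2*(-3)*1)*1 = (6*1)*1 = 6*1 = 6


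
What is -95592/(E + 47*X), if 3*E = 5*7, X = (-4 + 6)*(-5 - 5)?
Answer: 286776/2785 ≈ 102.97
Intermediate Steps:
X = -20 (X = 2*(-10) = -20)
E = 35/3 (E = (5*7)/3 = (⅓)*35 = 35/3 ≈ 11.667)
-95592/(E + 47*X) = -95592/(35/3 + 47*(-20)) = -95592/(35/3 - 940) = -95592/(-2785/3) = -95592*(-3/2785) = 286776/2785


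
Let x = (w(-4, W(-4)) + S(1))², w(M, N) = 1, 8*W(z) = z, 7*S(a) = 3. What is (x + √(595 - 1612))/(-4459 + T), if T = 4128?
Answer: -100/16219 - 3*I*√113/331 ≈ -0.0061656 - 0.096346*I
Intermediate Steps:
S(a) = 3/7 (S(a) = (⅐)*3 = 3/7)
W(z) = z/8
x = 100/49 (x = (1 + 3/7)² = (10/7)² = 100/49 ≈ 2.0408)
(x + √(595 - 1612))/(-4459 + T) = (100/49 + √(595 - 1612))/(-4459 + 4128) = (100/49 + √(-1017))/(-331) = (100/49 + 3*I*√113)*(-1/331) = -100/16219 - 3*I*√113/331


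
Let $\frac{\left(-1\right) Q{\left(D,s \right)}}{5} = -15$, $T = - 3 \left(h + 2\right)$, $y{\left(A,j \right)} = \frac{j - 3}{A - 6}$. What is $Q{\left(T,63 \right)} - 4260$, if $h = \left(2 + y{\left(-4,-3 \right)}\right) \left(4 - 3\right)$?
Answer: $-4185$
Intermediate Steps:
$y{\left(A,j \right)} = \frac{-3 + j}{-6 + A}$ ($y{\left(A,j \right)} = \frac{-3 + j}{A - 6} = \frac{-3 + j}{-6 + A}$)
$h = \frac{13}{5}$ ($h = \left(2 + \frac{-3 - 3}{-6 - 4}\right) \left(4 - 3\right) = \left(2 + \frac{1}{-10} \left(-6\right)\right) 1 = \left(2 - - \frac{3}{5}\right) 1 = \left(2 + \frac{3}{5}\right) 1 = \frac{13}{5} \cdot 1 = \frac{13}{5} \approx 2.6$)
$T = - \frac{69}{5}$ ($T = - 3 \left(\frac{13}{5} + 2\right) = \left(-3\right) \frac{23}{5} = - \frac{69}{5} \approx -13.8$)
$Q{\left(D,s \right)} = 75$ ($Q{\left(D,s \right)} = \left(-5\right) \left(-15\right) = 75$)
$Q{\left(T,63 \right)} - 4260 = 75 - 4260 = -4185$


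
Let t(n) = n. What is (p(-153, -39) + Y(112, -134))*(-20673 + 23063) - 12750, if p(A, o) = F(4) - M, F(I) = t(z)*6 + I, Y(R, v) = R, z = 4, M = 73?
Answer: 147380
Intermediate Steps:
F(I) = 24 + I (F(I) = 4*6 + I = 24 + I)
p(A, o) = -45 (p(A, o) = (24 + 4) - 1*73 = 28 - 73 = -45)
(p(-153, -39) + Y(112, -134))*(-20673 + 23063) - 12750 = (-45 + 112)*(-20673 + 23063) - 12750 = 67*2390 - 12750 = 160130 - 12750 = 147380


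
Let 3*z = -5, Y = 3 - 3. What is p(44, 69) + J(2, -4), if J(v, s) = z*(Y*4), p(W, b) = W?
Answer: 44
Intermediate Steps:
Y = 0
z = -5/3 (z = (1/3)*(-5) = -5/3 ≈ -1.6667)
J(v, s) = 0 (J(v, s) = -0*4 = -5/3*0 = 0)
p(44, 69) + J(2, -4) = 44 + 0 = 44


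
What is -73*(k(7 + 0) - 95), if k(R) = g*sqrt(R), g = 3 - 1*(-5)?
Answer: 6935 - 584*sqrt(7) ≈ 5389.9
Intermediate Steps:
g = 8 (g = 3 + 5 = 8)
k(R) = 8*sqrt(R)
-73*(k(7 + 0) - 95) = -73*(8*sqrt(7 + 0) - 95) = -73*(8*sqrt(7) - 95) = -73*(-95 + 8*sqrt(7)) = 6935 - 584*sqrt(7)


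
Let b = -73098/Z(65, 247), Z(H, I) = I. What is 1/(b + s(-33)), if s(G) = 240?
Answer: -247/13818 ≈ -0.017875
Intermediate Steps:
b = -73098/247 ≈ -295.94
1/(b + s(-33)) = 1/(-73098/247 + 240) = 1/(-13818/247) = -247/13818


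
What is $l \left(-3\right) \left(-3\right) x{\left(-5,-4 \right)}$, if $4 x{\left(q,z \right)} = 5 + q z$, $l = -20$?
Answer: $-1125$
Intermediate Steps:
$x{\left(q,z \right)} = \frac{5}{4} + \frac{q z}{4}$ ($x{\left(q,z \right)} = \frac{5 + q z}{4} = \frac{5}{4} + \frac{q z}{4}$)
$l \left(-3\right) \left(-3\right) x{\left(-5,-4 \right)} = - 20 \left(-3\right) \left(-3\right) \left(\frac{5}{4} + \frac{1}{4} \left(-5\right) \left(-4\right)\right) = - 20 \cdot 9 \left(\frac{5}{4} + 5\right) = - 20 \cdot 9 \cdot \frac{25}{4} = \left(-20\right) \frac{225}{4} = -1125$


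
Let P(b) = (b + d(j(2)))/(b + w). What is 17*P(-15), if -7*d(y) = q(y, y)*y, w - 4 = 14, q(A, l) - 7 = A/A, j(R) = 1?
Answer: -1921/21 ≈ -91.476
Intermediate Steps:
q(A, l) = 8 (q(A, l) = 7 + A/A = 7 + 1 = 8)
w = 18 (w = 4 + 14 = 18)
d(y) = -8*y/7
P(b) = (-8/7 + b)/(18 + b) (P(b) = (b - 8/7*1)/(b + 18) = (b - 8/7)/(18 + b) = (-8/7 + b)/(18 + b))
17*P(-15) = 17*((-8/7 - 15)/(18 - 15)) = 17*(-113/7/3) = 17*((⅓)*(-113/7)) = 17*(-113/21) = -1921/21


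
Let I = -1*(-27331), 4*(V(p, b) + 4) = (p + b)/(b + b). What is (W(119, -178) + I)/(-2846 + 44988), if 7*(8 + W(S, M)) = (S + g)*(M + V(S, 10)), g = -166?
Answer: 15979137/23599520 ≈ 0.67710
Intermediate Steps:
V(p, b) = -4 + (b + p)/(8*b) (V(p, b) = -4 + ((p + b)/(b + b))/4 = -4 + ((b + p)/((2*b)))/4 = -4 + ((b + p)*(1/(2*b)))/4 = -4 + ((b + p)/(2*b))/4 = -4 + (b + p)/(8*b))
W(S, M) = -8 + (-166 + S)*(-31/8 + M + S/80)/7 (W(S, M) = -8 + ((S - 166)*(M + (1/8)*(S - 31*10)/10))/7 = -8 + ((-166 + S)*(M + (1/8)*(1/10)*(S - 310)))/7 = -8 + ((-166 + S)*(M + (1/8)*(1/10)*(-310 + S)))/7 = -8 + ((-166 + S)*(M + (-31/8 + S/80)))/7 = -8 + ((-166 + S)*(-31/8 + M + S/80))/7 = -8 + (-166 + S)*(-31/8 + M + S/80)/7)
I = 27331
(W(119, -178) + I)/(-2846 + 44988) = ((2349/28 - 166/7*(-178) - 17/20*119 + (1/560)*119**2 + (1/7)*(-178)*119) + 27331)/(-2846 + 44988) = ((2349/28 + 29548/7 - 2023/20 + (1/560)*14161 - 3026) + 27331)/42142 = ((2349/28 + 29548/7 - 2023/20 + 2023/80 - 3026) + 27331)*(1/42142) = (673777/560 + 27331)*(1/42142) = (15979137/560)*(1/42142) = 15979137/23599520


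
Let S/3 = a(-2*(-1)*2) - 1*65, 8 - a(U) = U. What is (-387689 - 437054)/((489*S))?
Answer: 824743/89487 ≈ 9.2163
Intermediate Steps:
a(U) = 8 - U
S = -183 (S = 3*((8 - (-2*(-1))*2) - 1*65) = 3*((8 - 2*2) - 65) = 3*((8 - 1*4) - 65) = 3*((8 - 4) - 65) = 3*(4 - 65) = 3*(-61) = -183)
(-387689 - 437054)/((489*S)) = (-387689 - 437054)/((489*(-183))) = -824743/(-89487) = -824743*(-1/89487) = 824743/89487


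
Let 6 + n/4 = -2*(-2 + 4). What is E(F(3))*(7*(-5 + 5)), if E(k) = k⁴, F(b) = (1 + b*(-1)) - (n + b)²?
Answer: 0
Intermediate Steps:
n = -40 (n = -24 + 4*(-2*(-2 + 4)) = -24 + 4*(-2*2) = -24 + 4*(-4) = -24 - 16 = -40)
F(b) = 1 - b - (-40 + b)² (F(b) = (1 + b*(-1)) - (-40 + b)² = (1 - b) - (-40 + b)² = 1 - b - (-40 + b)²)
E(F(3))*(7*(-5 + 5)) = (1 - 1*3 - (-40 + 3)²)⁴*(7*(-5 + 5)) = (1 - 3 - 1*(-37)²)⁴*(7*0) = (1 - 3 - 1*1369)⁴*0 = (1 - 3 - 1369)⁴*0 = (-1371)⁴*0 = 3533050288881*0 = 0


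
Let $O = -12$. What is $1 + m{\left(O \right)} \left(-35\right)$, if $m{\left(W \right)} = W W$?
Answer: $-5039$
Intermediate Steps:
$m{\left(W \right)} = W^{2}$
$1 + m{\left(O \right)} \left(-35\right) = 1 + \left(-12\right)^{2} \left(-35\right) = 1 + 144 \left(-35\right) = 1 - 5040 = -5039$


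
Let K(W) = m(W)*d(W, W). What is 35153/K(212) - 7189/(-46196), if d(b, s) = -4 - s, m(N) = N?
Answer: -323682325/528851808 ≈ -0.61205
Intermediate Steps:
K(W) = W*(-4 - W)
35153/K(212) - 7189/(-46196) = 35153/((-1*212*(4 + 212))) - 7189/(-46196) = 35153/((-1*212*216)) - 7189*(-1/46196) = 35153/(-45792) + 7189/46196 = 35153*(-1/45792) + 7189/46196 = -35153/45792 + 7189/46196 = -323682325/528851808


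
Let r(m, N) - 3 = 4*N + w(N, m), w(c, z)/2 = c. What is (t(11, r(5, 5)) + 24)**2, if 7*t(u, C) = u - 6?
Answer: 29929/49 ≈ 610.80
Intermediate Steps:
w(c, z) = 2*c
r(m, N) = 3 + 6*N (r(m, N) = 3 + (4*N + 2*N) = 3 + 6*N)
t(u, C) = -6/7 + u/7 (t(u, C) = (u - 6)/7 = (-6 + u)/7 = -6/7 + u/7)
(t(11, r(5, 5)) + 24)**2 = ((-6/7 + (1/7)*11) + 24)**2 = ((-6/7 + 11/7) + 24)**2 = (5/7 + 24)**2 = (173/7)**2 = 29929/49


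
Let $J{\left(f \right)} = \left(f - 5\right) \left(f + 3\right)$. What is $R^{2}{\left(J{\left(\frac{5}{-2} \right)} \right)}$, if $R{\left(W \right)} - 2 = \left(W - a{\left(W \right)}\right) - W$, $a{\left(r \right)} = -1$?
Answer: $9$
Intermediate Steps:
$J{\left(f \right)} = \left(-5 + f\right) \left(3 + f\right)$
$R{\left(W \right)} = 3$ ($R{\left(W \right)} = 2 + \left(\left(W - -1\right) - W\right) = 2 + \left(\left(W + 1\right) - W\right) = 2 + \left(\left(1 + W\right) - W\right) = 2 + 1 = 3$)
$R^{2}{\left(J{\left(\frac{5}{-2} \right)} \right)} = 3^{2} = 9$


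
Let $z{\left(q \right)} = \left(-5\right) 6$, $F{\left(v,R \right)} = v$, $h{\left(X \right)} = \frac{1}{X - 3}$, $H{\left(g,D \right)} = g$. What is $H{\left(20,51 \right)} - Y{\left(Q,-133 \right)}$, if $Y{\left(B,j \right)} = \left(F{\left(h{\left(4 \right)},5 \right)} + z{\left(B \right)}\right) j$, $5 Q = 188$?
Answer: $-3837$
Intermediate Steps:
$Q = \frac{188}{5}$ ($Q = \frac{1}{5} \cdot 188 = \frac{188}{5} \approx 37.6$)
$h{\left(X \right)} = \frac{1}{-3 + X}$
$z{\left(q \right)} = -30$
$Y{\left(B,j \right)} = - 29 j$ ($Y{\left(B,j \right)} = \left(\frac{1}{-3 + 4} - 30\right) j = \left(1^{-1} - 30\right) j = \left(1 - 30\right) j = - 29 j$)
$H{\left(20,51 \right)} - Y{\left(Q,-133 \right)} = 20 - \left(-29\right) \left(-133\right) = 20 - 3857 = -3837$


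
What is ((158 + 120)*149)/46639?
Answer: 41422/46639 ≈ 0.88814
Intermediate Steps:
((158 + 120)*149)/46639 = (278*149)*(1/46639) = 41422*(1/46639) = 41422/46639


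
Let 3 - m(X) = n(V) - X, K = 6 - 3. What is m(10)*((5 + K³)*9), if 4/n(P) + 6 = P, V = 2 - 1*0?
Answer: 4032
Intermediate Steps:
V = 2 (V = 2 + 0 = 2)
n(P) = 4/(-6 + P)
K = 3
m(X) = 4 + X (m(X) = 3 - (4/(-6 + 2) - X) = 3 - (4/(-4) - X) = 3 - (4*(-¼) - X) = 3 - (-1 - X) = 3 + (1 + X) = 4 + X)
m(10)*((5 + K³)*9) = (4 + 10)*((5 + 3³)*9) = 14*((5 + 27)*9) = 14*(32*9) = 14*288 = 4032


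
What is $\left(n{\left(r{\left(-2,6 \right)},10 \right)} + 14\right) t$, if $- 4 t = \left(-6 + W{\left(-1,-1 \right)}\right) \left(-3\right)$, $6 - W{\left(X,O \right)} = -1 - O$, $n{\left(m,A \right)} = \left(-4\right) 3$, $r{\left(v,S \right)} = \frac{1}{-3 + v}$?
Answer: $0$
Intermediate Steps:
$n{\left(m,A \right)} = -12$
$W{\left(X,O \right)} = 7 + O$ ($W{\left(X,O \right)} = 6 - \left(-1 - O\right) = 6 + \left(1 + O\right) = 7 + O$)
$t = 0$ ($t = - \frac{\left(-6 + \left(7 - 1\right)\right) \left(-3\right)}{4} = - \frac{\left(-6 + 6\right) \left(-3\right)}{4} = - \frac{0 \left(-3\right)}{4} = \left(- \frac{1}{4}\right) 0 = 0$)
$\left(n{\left(r{\left(-2,6 \right)},10 \right)} + 14\right) t = \left(-12 + 14\right) 0 = 2 \cdot 0 = 0$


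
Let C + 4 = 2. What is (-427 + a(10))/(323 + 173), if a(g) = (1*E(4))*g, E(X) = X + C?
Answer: -407/496 ≈ -0.82056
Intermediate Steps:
C = -2 (C = -4 + 2 = -2)
E(X) = -2 + X (E(X) = X - 2 = -2 + X)
a(g) = 2*g (a(g) = (1*(-2 + 4))*g = (1*2)*g = 2*g)
(-427 + a(10))/(323 + 173) = (-427 + 2*10)/(323 + 173) = (-427 + 20)/496 = -407*1/496 = -407/496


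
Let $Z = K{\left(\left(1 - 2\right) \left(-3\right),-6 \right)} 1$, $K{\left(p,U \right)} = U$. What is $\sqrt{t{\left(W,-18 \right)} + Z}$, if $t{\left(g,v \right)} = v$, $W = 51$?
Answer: $2 i \sqrt{6} \approx 4.899 i$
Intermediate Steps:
$Z = -6$ ($Z = \left(-6\right) 1 = -6$)
$\sqrt{t{\left(W,-18 \right)} + Z} = \sqrt{-18 - 6} = \sqrt{-24} = 2 i \sqrt{6}$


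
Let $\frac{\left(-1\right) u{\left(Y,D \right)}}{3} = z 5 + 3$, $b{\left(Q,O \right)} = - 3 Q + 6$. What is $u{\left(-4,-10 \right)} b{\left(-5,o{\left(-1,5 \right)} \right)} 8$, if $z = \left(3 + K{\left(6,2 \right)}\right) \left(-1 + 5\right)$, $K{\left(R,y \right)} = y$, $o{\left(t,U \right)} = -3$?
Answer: $-51912$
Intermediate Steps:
$b{\left(Q,O \right)} = 6 - 3 Q$
$z = 20$ ($z = \left(3 + 2\right) \left(-1 + 5\right) = 5 \cdot 4 = 20$)
$u{\left(Y,D \right)} = -309$ ($u{\left(Y,D \right)} = - 3 \left(20 \cdot 5 + 3\right) = - 3 \left(100 + 3\right) = \left(-3\right) 103 = -309$)
$u{\left(-4,-10 \right)} b{\left(-5,o{\left(-1,5 \right)} \right)} 8 = - 309 \left(6 - -15\right) 8 = - 309 \left(6 + 15\right) 8 = \left(-309\right) 21 \cdot 8 = \left(-6489\right) 8 = -51912$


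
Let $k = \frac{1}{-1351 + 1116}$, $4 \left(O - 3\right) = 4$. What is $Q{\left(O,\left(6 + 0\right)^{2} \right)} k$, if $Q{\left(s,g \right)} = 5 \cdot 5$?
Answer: $- \frac{5}{47} \approx -0.10638$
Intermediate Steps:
$O = 4$ ($O = 3 + \frac{1}{4} \cdot 4 = 3 + 1 = 4$)
$Q{\left(s,g \right)} = 25$
$k = - \frac{1}{235}$ ($k = \frac{1}{-235} = - \frac{1}{235} \approx -0.0042553$)
$Q{\left(O,\left(6 + 0\right)^{2} \right)} k = 25 \left(- \frac{1}{235}\right) = - \frac{5}{47}$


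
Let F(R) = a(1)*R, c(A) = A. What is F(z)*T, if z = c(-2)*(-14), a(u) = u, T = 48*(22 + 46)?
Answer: 91392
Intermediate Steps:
T = 3264 (T = 48*68 = 3264)
z = 28 (z = -2*(-14) = 28)
F(R) = R (F(R) = 1*R = R)
F(z)*T = 28*3264 = 91392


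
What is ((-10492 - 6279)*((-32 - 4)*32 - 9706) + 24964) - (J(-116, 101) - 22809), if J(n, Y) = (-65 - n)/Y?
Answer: 18396876340/101 ≈ 1.8215e+8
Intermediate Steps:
J(n, Y) = (-65 - n)/Y
((-10492 - 6279)*((-32 - 4)*32 - 9706) + 24964) - (J(-116, 101) - 22809) = ((-10492 - 6279)*((-32 - 4)*32 - 9706) + 24964) - ((-65 - 1*(-116))/101 - 22809) = (-16771*(-36*32 - 9706) + 24964) - ((-65 + 116)/101 - 22809) = (-16771*(-1152 - 9706) + 24964) - ((1/101)*51 - 22809) = (-16771*(-10858) + 24964) - (51/101 - 22809) = (182099518 + 24964) - 1*(-2303658/101) = 182124482 + 2303658/101 = 18396876340/101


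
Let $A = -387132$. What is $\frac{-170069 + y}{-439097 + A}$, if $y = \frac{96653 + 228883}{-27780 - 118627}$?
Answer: $\frac{24899617619}{120965709203} \approx 0.20584$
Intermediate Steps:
$y = - \frac{325536}{146407}$ ($y = \frac{325536}{-146407} = 325536 \left(- \frac{1}{146407}\right) = - \frac{325536}{146407} \approx -2.2235$)
$\frac{-170069 + y}{-439097 + A} = \frac{-170069 - \frac{325536}{146407}}{-439097 - 387132} = - \frac{24899617619}{146407 \left(-826229\right)} = \left(- \frac{24899617619}{146407}\right) \left(- \frac{1}{826229}\right) = \frac{24899617619}{120965709203}$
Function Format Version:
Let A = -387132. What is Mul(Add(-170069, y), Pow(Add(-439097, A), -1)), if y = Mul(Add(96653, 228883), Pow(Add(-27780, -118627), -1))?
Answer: Rational(24899617619, 120965709203) ≈ 0.20584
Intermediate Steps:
y = Rational(-325536, 146407) (y = Mul(325536, Pow(-146407, -1)) = Mul(325536, Rational(-1, 146407)) = Rational(-325536, 146407) ≈ -2.2235)
Mul(Add(-170069, y), Pow(Add(-439097, A), -1)) = Mul(Add(-170069, Rational(-325536, 146407)), Pow(Add(-439097, -387132), -1)) = Mul(Rational(-24899617619, 146407), Pow(-826229, -1)) = Mul(Rational(-24899617619, 146407), Rational(-1, 826229)) = Rational(24899617619, 120965709203)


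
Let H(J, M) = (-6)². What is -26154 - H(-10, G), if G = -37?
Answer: -26190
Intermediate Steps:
H(J, M) = 36
-26154 - H(-10, G) = -26154 - 1*36 = -26154 - 36 = -26190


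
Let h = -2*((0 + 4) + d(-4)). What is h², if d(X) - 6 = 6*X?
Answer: 784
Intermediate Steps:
d(X) = 6 + 6*X
h = 28 (h = -2*((0 + 4) + (6 + 6*(-4))) = -2*(4 + (6 - 24)) = -2*(4 - 18) = -2*(-14) = 28)
h² = 28² = 784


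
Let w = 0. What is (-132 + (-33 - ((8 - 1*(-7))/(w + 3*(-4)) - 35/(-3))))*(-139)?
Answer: 292595/12 ≈ 24383.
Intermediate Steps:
(-132 + (-33 - ((8 - 1*(-7))/(w + 3*(-4)) - 35/(-3))))*(-139) = (-132 + (-33 - ((8 - 1*(-7))/(0 + 3*(-4)) - 35/(-3))))*(-139) = (-132 + (-33 - ((8 + 7)/(0 - 12) - 35*(-⅓))))*(-139) = (-132 + (-33 - (15/(-12) + 35/3)))*(-139) = (-132 + (-33 - (15*(-1/12) + 35/3)))*(-139) = (-132 + (-33 - (-5/4 + 35/3)))*(-139) = (-132 + (-33 - 1*125/12))*(-139) = (-132 + (-33 - 125/12))*(-139) = (-132 - 521/12)*(-139) = -2105/12*(-139) = 292595/12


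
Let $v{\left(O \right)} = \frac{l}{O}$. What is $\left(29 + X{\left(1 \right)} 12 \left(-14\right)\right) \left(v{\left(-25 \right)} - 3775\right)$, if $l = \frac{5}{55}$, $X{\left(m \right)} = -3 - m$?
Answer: $- \frac{727726326}{275} \approx -2.6463 \cdot 10^{6}$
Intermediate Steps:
$l = \frac{1}{11}$ ($l = 5 \cdot \frac{1}{55} = \frac{1}{11} \approx 0.090909$)
$v{\left(O \right)} = \frac{1}{11 O}$
$\left(29 + X{\left(1 \right)} 12 \left(-14\right)\right) \left(v{\left(-25 \right)} - 3775\right) = \left(29 + \left(-3 - 1\right) 12 \left(-14\right)\right) \left(\frac{1}{11 \left(-25\right)} - 3775\right) = \left(29 + \left(-3 - 1\right) 12 \left(-14\right)\right) \left(\frac{1}{11} \left(- \frac{1}{25}\right) - 3775\right) = \left(29 + \left(-4\right) 12 \left(-14\right)\right) \left(- \frac{1}{275} - 3775\right) = \left(29 - -672\right) \left(- \frac{1038126}{275}\right) = \left(29 + 672\right) \left(- \frac{1038126}{275}\right) = 701 \left(- \frac{1038126}{275}\right) = - \frac{727726326}{275}$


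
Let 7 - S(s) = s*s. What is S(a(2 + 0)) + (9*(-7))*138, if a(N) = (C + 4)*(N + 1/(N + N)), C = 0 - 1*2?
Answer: -34829/4 ≈ -8707.3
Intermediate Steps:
C = -2 (C = 0 - 2 = -2)
a(N) = 1/N + 2*N (a(N) = (-2 + 4)*(N + 1/(N + N)) = 2*(N + 1/(2*N)) = 1/N + 2*N)
S(s) = 7 - s² (S(s) = 7 - s*s = 7 - s²)
S(a(2 + 0)) + (9*(-7))*138 = (7 - (1/(2 + 0) + 2*(2 + 0))²) + (9*(-7))*138 = (7 - (1/2 + 2*2)²) - 63*138 = (7 - (½ + 4)²) - 8694 = (7 - (9/2)²) - 8694 = (7 - 1*81/4) - 8694 = (7 - 81/4) - 8694 = -53/4 - 8694 = -34829/4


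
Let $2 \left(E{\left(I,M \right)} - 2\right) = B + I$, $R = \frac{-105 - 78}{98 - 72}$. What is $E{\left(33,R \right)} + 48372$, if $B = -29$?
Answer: $48376$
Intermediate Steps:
$R = - \frac{183}{26} \approx -7.0385$
$E{\left(I,M \right)} = - \frac{25}{2} + \frac{I}{2}$ ($E{\left(I,M \right)} = 2 + \frac{-29 + I}{2} = 2 + \left(- \frac{29}{2} + \frac{I}{2}\right) = - \frac{25}{2} + \frac{I}{2}$)
$E{\left(33,R \right)} + 48372 = \left(- \frac{25}{2} + \frac{1}{2} \cdot 33\right) + 48372 = \left(- \frac{25}{2} + \frac{33}{2}\right) + 48372 = 4 + 48372 = 48376$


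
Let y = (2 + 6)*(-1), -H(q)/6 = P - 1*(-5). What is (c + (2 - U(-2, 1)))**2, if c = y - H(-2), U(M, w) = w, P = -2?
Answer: 121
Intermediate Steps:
H(q) = -18 (H(q) = -6*(-2 - 1*(-5)) = -6*(-2 + 5) = -6*3 = -18)
y = -8 (y = 8*(-1) = -8)
c = 10 (c = -8 - 1*(-18) = -8 + 18 = 10)
(c + (2 - U(-2, 1)))**2 = (10 + (2 - 1*1))**2 = (10 + (2 - 1))**2 = (10 + 1)**2 = 11**2 = 121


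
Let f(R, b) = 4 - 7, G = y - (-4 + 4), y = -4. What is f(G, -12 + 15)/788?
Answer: -3/788 ≈ -0.0038071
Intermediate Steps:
G = -4 (G = -4 - (-4 + 4) = -4 - 0 = -4 - 1*0 = -4 + 0 = -4)
f(R, b) = -3
f(G, -12 + 15)/788 = -3/788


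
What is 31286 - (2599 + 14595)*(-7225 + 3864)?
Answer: 57820320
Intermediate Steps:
31286 - (2599 + 14595)*(-7225 + 3864) = 31286 - 17194*(-3361) = 31286 - 1*(-57789034) = 31286 + 57789034 = 57820320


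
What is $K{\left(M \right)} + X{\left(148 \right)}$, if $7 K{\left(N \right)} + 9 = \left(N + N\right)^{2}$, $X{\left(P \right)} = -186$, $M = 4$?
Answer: $- \frac{1247}{7} \approx -178.14$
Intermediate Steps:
$K{\left(N \right)} = - \frac{9}{7} + \frac{4 N^{2}}{7}$ ($K{\left(N \right)} = - \frac{9}{7} + \frac{\left(N + N\right)^{2}}{7} = - \frac{9}{7} + \frac{\left(2 N\right)^{2}}{7} = - \frac{9}{7} + \frac{4 N^{2}}{7}$)
$K{\left(M \right)} + X{\left(148 \right)} = \left(- \frac{9}{7} + \frac{4 \cdot 4^{2}}{7}\right) - 186 = \left(- \frac{9}{7} + \frac{4}{7} \cdot 16\right) - 186 = \left(- \frac{9}{7} + \frac{64}{7}\right) - 186 = \frac{55}{7} - 186 = - \frac{1247}{7}$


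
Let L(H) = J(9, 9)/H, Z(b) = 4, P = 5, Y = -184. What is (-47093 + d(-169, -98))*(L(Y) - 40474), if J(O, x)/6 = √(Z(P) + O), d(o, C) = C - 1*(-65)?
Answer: 1907377724 + 70689*√13/46 ≈ 1.9074e+9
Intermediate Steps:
d(o, C) = 65 + C (d(o, C) = C + 65 = 65 + C)
J(O, x) = 6*√(4 + O)
L(H) = 6*√13/H (L(H) = (6*√(4 + 9))/H = (6*√13)/H = 6*√13/H)
(-47093 + d(-169, -98))*(L(Y) - 40474) = (-47093 + (65 - 98))*(6*√13/(-184) - 40474) = (-47093 - 33)*(6*√13*(-1/184) - 40474) = -47126*(-3*√13/92 - 40474) = -47126*(-40474 - 3*√13/92) = 1907377724 + 70689*√13/46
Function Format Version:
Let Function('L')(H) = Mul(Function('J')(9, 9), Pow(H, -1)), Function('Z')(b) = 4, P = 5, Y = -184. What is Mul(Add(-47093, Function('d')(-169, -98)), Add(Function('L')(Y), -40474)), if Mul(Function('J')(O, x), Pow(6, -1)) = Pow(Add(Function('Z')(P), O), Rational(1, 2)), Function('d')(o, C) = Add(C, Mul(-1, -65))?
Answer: Add(1907377724, Mul(Rational(70689, 46), Pow(13, Rational(1, 2)))) ≈ 1.9074e+9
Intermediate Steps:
Function('d')(o, C) = Add(65, C) (Function('d')(o, C) = Add(C, 65) = Add(65, C))
Function('J')(O, x) = Mul(6, Pow(Add(4, O), Rational(1, 2)))
Function('L')(H) = Mul(6, Pow(13, Rational(1, 2)), Pow(H, -1)) (Function('L')(H) = Mul(Mul(6, Pow(Add(4, 9), Rational(1, 2))), Pow(H, -1)) = Mul(Mul(6, Pow(13, Rational(1, 2))), Pow(H, -1)) = Mul(6, Pow(13, Rational(1, 2)), Pow(H, -1)))
Mul(Add(-47093, Function('d')(-169, -98)), Add(Function('L')(Y), -40474)) = Mul(Add(-47093, Add(65, -98)), Add(Mul(6, Pow(13, Rational(1, 2)), Pow(-184, -1)), -40474)) = Mul(Add(-47093, -33), Add(Mul(6, Pow(13, Rational(1, 2)), Rational(-1, 184)), -40474)) = Mul(-47126, Add(Mul(Rational(-3, 92), Pow(13, Rational(1, 2))), -40474)) = Mul(-47126, Add(-40474, Mul(Rational(-3, 92), Pow(13, Rational(1, 2))))) = Add(1907377724, Mul(Rational(70689, 46), Pow(13, Rational(1, 2))))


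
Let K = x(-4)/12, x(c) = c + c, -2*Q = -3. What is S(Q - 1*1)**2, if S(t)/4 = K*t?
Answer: 16/9 ≈ 1.7778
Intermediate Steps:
Q = 3/2 (Q = -1/2*(-3) = 3/2 ≈ 1.5000)
x(c) = 2*c
K = -2/3 (K = (2*(-4))/12 = -8*1/12 = -2/3 ≈ -0.66667)
S(t) = -8*t/3 (S(t) = 4*(-2*t/3) = -8*t/3)
S(Q - 1*1)**2 = (-8*(3/2 - 1*1)/3)**2 = (-8*(3/2 - 1)/3)**2 = (-8/3*1/2)**2 = (-4/3)**2 = 16/9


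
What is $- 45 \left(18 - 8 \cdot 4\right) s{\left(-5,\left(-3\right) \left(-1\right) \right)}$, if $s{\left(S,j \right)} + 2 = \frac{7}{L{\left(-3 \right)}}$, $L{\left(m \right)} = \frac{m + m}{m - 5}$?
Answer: $4620$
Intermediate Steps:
$L{\left(m \right)} = \frac{2 m}{-5 + m}$
$s{\left(S,j \right)} = \frac{22}{3}$ ($s{\left(S,j \right)} = -2 + \frac{7}{2 \left(-3\right) \frac{1}{-5 - 3}} = -2 + \frac{7}{2 \left(-3\right) \frac{1}{-8}} = -2 + \frac{7}{2 \left(-3\right) \left(- \frac{1}{8}\right)} = -2 + \frac{7}{\frac{3}{4}} = -2 + 7 \cdot \frac{4}{3} = -2 + \frac{28}{3} = \frac{22}{3}$)
$- 45 \left(18 - 8 \cdot 4\right) s{\left(-5,\left(-3\right) \left(-1\right) \right)} = - 45 \left(18 - 8 \cdot 4\right) \frac{22}{3} = - 45 \left(18 - 32\right) \frac{22}{3} = \left(-45\right) \left(-14\right) \frac{22}{3} = 630 \cdot \frac{22}{3} = 4620$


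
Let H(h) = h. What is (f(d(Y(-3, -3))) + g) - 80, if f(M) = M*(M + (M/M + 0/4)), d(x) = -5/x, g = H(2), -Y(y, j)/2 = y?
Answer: -2813/36 ≈ -78.139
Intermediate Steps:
Y(y, j) = -2*y
g = 2
f(M) = M*(1 + M) (f(M) = M*(M + (1 + 0*(1/4))) = M*(M + (1 + 0)) = M*(M + 1) = M*(1 + M))
(f(d(Y(-3, -3))) + g) - 80 = ((-5/((-2*(-3))))*(1 - 5/((-2*(-3)))) + 2) - 80 = ((-5/6)*(1 - 5/6) + 2) - 80 = ((-5*1/6)*(1 - 5*1/6) + 2) - 80 = (-5*(1 - 5/6)/6 + 2) - 80 = (-5/6*1/6 + 2) - 80 = (-5/36 + 2) - 80 = 67/36 - 80 = -2813/36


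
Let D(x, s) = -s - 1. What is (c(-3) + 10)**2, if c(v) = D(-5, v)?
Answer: 144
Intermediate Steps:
D(x, s) = -1 - s
c(v) = -1 - v
(c(-3) + 10)**2 = ((-1 - 1*(-3)) + 10)**2 = ((-1 + 3) + 10)**2 = (2 + 10)**2 = 12**2 = 144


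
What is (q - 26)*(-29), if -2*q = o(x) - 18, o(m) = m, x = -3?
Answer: 899/2 ≈ 449.50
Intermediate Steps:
q = 21/2 (q = -(-3 - 18)/2 = -½*(-21) = 21/2 ≈ 10.500)
(q - 26)*(-29) = (21/2 - 26)*(-29) = -31/2*(-29) = 899/2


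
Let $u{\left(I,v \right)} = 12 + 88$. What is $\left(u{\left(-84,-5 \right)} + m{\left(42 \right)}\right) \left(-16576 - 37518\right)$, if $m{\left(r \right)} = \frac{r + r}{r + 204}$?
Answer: $- \frac{222542716}{41} \approx -5.4279 \cdot 10^{6}$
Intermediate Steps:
$u{\left(I,v \right)} = 100$
$m{\left(r \right)} = \frac{2 r}{204 + r}$
$\left(u{\left(-84,-5 \right)} + m{\left(42 \right)}\right) \left(-16576 - 37518\right) = \left(100 + 2 \cdot 42 \frac{1}{204 + 42}\right) \left(-16576 - 37518\right) = \left(100 + 2 \cdot 42 \cdot \frac{1}{246}\right) \left(-54094\right) = \left(100 + \frac{14}{41}\right) \left(-54094\right) = \frac{4114}{41} \left(-54094\right) = - \frac{222542716}{41}$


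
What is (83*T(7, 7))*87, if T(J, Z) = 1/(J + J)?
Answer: 7221/14 ≈ 515.79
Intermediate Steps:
T(J, Z) = 1/(2*J)
(83*T(7, 7))*87 = (83*((½)/7))*87 = (83*((½)*(⅐)))*87 = (83*(1/14))*87 = (83/14)*87 = 7221/14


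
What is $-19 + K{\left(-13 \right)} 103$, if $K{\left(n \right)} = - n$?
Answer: $1320$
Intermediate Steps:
$-19 + K{\left(-13 \right)} 103 = -19 + \left(-1\right) \left(-13\right) 103 = -19 + 13 \cdot 103 = -19 + 1339 = 1320$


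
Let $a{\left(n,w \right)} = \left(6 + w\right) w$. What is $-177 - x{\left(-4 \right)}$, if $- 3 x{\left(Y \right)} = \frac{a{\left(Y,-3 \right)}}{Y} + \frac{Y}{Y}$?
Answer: $- \frac{2111}{12} \approx -175.92$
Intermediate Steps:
$a{\left(n,w \right)} = w \left(6 + w\right)$
$x{\left(Y \right)} = - \frac{1}{3} + \frac{3}{Y}$ ($x{\left(Y \right)} = - \frac{\frac{\left(-3\right) \left(6 - 3\right)}{Y} + \frac{Y}{Y}}{3} = - \frac{\frac{\left(-3\right) 3}{Y} + 1}{3} = - \frac{- \frac{9}{Y} + 1}{3} = - \frac{1 - \frac{9}{Y}}{3} = - \frac{1}{3} + \frac{3}{Y}$)
$-177 - x{\left(-4 \right)} = -177 - \frac{9 - -4}{3 \left(-4\right)} = -177 - \frac{1}{3} \left(- \frac{1}{4}\right) \left(9 + 4\right) = -177 - \frac{1}{3} \left(- \frac{1}{4}\right) 13 = -177 - - \frac{13}{12} = -177 + \frac{13}{12} = - \frac{2111}{12}$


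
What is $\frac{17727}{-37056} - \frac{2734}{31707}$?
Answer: $- \frac{221127031}{391644864} \approx -0.56461$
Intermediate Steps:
$\frac{17727}{-37056} - \frac{2734}{31707} = 17727 \left(- \frac{1}{37056}\right) - \frac{2734}{31707} = - \frac{5909}{12352} - \frac{2734}{31707} = - \frac{221127031}{391644864}$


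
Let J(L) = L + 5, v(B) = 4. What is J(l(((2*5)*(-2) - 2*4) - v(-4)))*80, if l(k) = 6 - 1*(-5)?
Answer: 1280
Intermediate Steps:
l(k) = 11 (l(k) = 6 + 5 = 11)
J(L) = 5 + L
J(l(((2*5)*(-2) - 2*4) - v(-4)))*80 = (5 + 11)*80 = 16*80 = 1280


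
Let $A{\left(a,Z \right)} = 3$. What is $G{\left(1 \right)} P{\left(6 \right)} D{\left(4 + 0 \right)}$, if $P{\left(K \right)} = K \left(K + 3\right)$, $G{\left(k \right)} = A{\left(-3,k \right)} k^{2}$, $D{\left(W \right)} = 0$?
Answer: $0$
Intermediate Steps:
$G{\left(k \right)} = 3 k^{2}$
$P{\left(K \right)} = K \left(3 + K\right)$
$G{\left(1 \right)} P{\left(6 \right)} D{\left(4 + 0 \right)} = 3 \cdot 1^{2} \cdot 6 \left(3 + 6\right) 0 = 3 \cdot 1 \cdot 6 \cdot 9 \cdot 0 = 3 \cdot 54 \cdot 0 = 162 \cdot 0 = 0$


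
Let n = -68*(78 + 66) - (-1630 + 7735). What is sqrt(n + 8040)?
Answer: 9*I*sqrt(97) ≈ 88.64*I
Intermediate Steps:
n = -15897 (n = -68*144 - 1*6105 = -9792 - 6105 = -15897)
sqrt(n + 8040) = sqrt(-15897 + 8040) = sqrt(-7857) = 9*I*sqrt(97)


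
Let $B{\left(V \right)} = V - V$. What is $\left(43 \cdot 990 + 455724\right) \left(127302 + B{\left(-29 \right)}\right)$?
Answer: $63433822788$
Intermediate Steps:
$B{\left(V \right)} = 0$
$\left(43 \cdot 990 + 455724\right) \left(127302 + B{\left(-29 \right)}\right) = \left(43 \cdot 990 + 455724\right) \left(127302 + 0\right) = \left(42570 + 455724\right) 127302 = 498294 \cdot 127302 = 63433822788$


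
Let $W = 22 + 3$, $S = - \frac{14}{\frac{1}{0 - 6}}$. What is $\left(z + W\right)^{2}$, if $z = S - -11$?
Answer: $14400$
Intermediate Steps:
$S = 84$ ($S = - \frac{14}{\frac{1}{-6}} = - \frac{14}{- \frac{1}{6}} = \left(-14\right) \left(-6\right) = 84$)
$W = 25$
$z = 95$ ($z = 84 - -11 = 84 + 11 = 95$)
$\left(z + W\right)^{2} = \left(95 + 25\right)^{2} = 120^{2} = 14400$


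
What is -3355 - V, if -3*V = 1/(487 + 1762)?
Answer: -22636184/6747 ≈ -3355.0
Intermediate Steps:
V = -1/6747 (V = -1/(3*(487 + 1762)) = -⅓/2249 = -⅓*1/2249 = -1/6747 ≈ -0.00014821)
-3355 - V = -3355 - 1*(-1/6747) = -3355 + 1/6747 = -22636184/6747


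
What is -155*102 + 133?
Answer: -15677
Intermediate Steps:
-155*102 + 133 = -15810 + 133 = -15677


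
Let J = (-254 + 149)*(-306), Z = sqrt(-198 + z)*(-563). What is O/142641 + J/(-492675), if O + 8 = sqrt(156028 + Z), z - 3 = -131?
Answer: -305799782/4685043645 + sqrt(156028 - 563*I*sqrt(326))/142641 ≈ -0.062501 - 9.0159e-5*I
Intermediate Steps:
z = -128 (z = 3 - 131 = -128)
Z = -563*I*sqrt(326) (Z = sqrt(-198 - 128)*(-563) = sqrt(-326)*(-563) = (I*sqrt(326))*(-563) = -563*I*sqrt(326) ≈ -10165.0*I)
O = -8 + sqrt(156028 - 563*I*sqrt(326)) ≈ 387.21 - 12.86*I
J = 32130 (J = -105*(-306) = 32130)
O/142641 + J/(-492675) = (-8 + sqrt(156028 - 563*I*sqrt(326)))/142641 + 32130/(-492675) = (-8 + sqrt(156028 - 563*I*sqrt(326)))*(1/142641) + 32130*(-1/492675) = (-8/142641 + sqrt(156028 - 563*I*sqrt(326))/142641) - 2142/32845 = -305799782/4685043645 + sqrt(156028 - 563*I*sqrt(326))/142641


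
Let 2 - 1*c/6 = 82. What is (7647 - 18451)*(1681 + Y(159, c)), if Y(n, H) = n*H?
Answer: 806399756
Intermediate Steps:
c = -480 (c = 12 - 6*82 = 12 - 492 = -480)
Y(n, H) = H*n
(7647 - 18451)*(1681 + Y(159, c)) = (7647 - 18451)*(1681 - 480*159) = -10804*(1681 - 76320) = -10804*(-74639) = 806399756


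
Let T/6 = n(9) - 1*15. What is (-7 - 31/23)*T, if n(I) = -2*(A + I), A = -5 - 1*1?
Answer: 24192/23 ≈ 1051.8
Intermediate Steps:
A = -6 (A = -5 - 1 = -6)
n(I) = 12 - 2*I (n(I) = -2*(-6 + I) = 12 - 2*I)
T = -126 (T = 6*((12 - 2*9) - 1*15) = 6*((12 - 18) - 15) = 6*(-6 - 15) = 6*(-21) = -126)
(-7 - 31/23)*T = (-7 - 31/23)*(-126) = -192/23*(-126) = 24192/23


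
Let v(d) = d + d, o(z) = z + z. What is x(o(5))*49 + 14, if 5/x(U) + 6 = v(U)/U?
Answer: -189/4 ≈ -47.250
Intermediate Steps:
o(z) = 2*z
v(d) = 2*d
x(U) = -5/4 (x(U) = 5/(-6 + (2*U)/U) = 5/(-6 + 2) = 5/(-4) = 5*(-¼) = -5/4)
x(o(5))*49 + 14 = -5/4*49 + 14 = -245/4 + 14 = -189/4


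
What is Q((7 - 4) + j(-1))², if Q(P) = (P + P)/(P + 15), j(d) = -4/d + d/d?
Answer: 256/529 ≈ 0.48393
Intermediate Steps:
j(d) = 1 - 4/d (j(d) = -4/d + 1 = 1 - 4/d)
Q(P) = 2*P/(15 + P) (Q(P) = (2*P)/(15 + P) = 2*P/(15 + P))
Q((7 - 4) + j(-1))² = (2*((7 - 4) + (-4 - 1)/(-1))/(15 + ((7 - 4) + (-4 - 1)/(-1))))² = (2*(3 - 1*(-5))/(15 + (3 - 1*(-5))))² = (2*(3 + 5)/(15 + (3 + 5)))² = (2*8/(15 + 8))² = (2*8/23)² = (2*8*(1/23))² = (16/23)² = 256/529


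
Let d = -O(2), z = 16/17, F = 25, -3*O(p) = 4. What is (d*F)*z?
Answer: 1600/51 ≈ 31.373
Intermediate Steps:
O(p) = -4/3 (O(p) = -⅓*4 = -4/3)
z = 16/17 (z = 16*(1/17) = 16/17 ≈ 0.94118)
d = 4/3 (d = -1*(-4/3) = 4/3 ≈ 1.3333)
(d*F)*z = ((4/3)*25)*(16/17) = (100/3)*(16/17) = 1600/51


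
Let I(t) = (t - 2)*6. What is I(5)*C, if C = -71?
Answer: -1278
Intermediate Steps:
I(t) = -12 + 6*t (I(t) = (-2 + t)*6 = -12 + 6*t)
I(5)*C = (-12 + 6*5)*(-71) = (-12 + 30)*(-71) = 18*(-71) = -1278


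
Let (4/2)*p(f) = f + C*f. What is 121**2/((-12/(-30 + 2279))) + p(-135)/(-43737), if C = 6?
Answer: -480051609721/174948 ≈ -2.7440e+6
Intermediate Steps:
p(f) = 7*f/2 (p(f) = (f + 6*f)/2 = (7*f)/2 = 7*f/2)
121**2/((-12/(-30 + 2279))) + p(-135)/(-43737) = 121**2/((-12/(-30 + 2279))) + ((7/2)*(-135))/(-43737) = 14641/((-12/2249)) - 945/2*(-1/43737) = 14641/((-12*1/2249)) + 315/29158 = 14641/(-12/2249) + 315/29158 = 14641*(-2249/12) + 315/29158 = -32927609/12 + 315/29158 = -480051609721/174948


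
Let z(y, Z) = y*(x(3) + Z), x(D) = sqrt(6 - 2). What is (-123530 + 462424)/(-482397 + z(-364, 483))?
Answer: -338894/658937 ≈ -0.51430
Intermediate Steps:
x(D) = 2 (x(D) = sqrt(4) = 2)
z(y, Z) = y*(2 + Z)
(-123530 + 462424)/(-482397 + z(-364, 483)) = (-123530 + 462424)/(-482397 - 364*(2 + 483)) = 338894/(-482397 - 364*485) = 338894/(-482397 - 176540) = 338894/(-658937) = 338894*(-1/658937) = -338894/658937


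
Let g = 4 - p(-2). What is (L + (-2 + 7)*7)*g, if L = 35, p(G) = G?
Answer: 420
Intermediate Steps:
g = 6 (g = 4 - 1*(-2) = 4 + 2 = 6)
(L + (-2 + 7)*7)*g = (35 + (-2 + 7)*7)*6 = (35 + 5*7)*6 = (35 + 35)*6 = 70*6 = 420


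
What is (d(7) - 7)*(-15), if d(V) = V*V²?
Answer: -5040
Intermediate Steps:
d(V) = V³
(d(7) - 7)*(-15) = (7³ - 7)*(-15) = (343 - 7)*(-15) = 336*(-15) = -5040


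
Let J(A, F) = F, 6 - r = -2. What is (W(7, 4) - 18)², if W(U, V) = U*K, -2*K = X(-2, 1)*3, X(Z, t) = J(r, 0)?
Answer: 324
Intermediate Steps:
r = 8 (r = 6 - 1*(-2) = 6 + 2 = 8)
X(Z, t) = 0
K = 0 (K = -0*3 = -½*0 = 0)
W(U, V) = 0 (W(U, V) = U*0 = 0)
(W(7, 4) - 18)² = (0 - 18)² = (-18)² = 324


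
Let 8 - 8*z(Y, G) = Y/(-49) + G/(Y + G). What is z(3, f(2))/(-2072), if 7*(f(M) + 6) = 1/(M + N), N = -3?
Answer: -6583/17868928 ≈ -0.00036840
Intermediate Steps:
f(M) = -6 + 1/(7*(-3 + M)) (f(M) = -6 + 1/(7*(M - 3)) = -6 + 1/(7*(-3 + M)))
z(Y, G) = 1 + Y/392 - G/(8*(G + Y)) (z(Y, G) = 1 - (Y/(-49) + G/(Y + G))/8 = 1 - (Y*(-1/49) + G/(G + Y))/8 = 1 - (-Y/49 + G/(G + Y))/8 = 1 + (Y/392 - G/(8*(G + Y))) = 1 + Y/392 - G/(8*(G + Y)))
z(3, f(2))/(-2072) = ((3² + 343*((127 - 42*2)/(7*(-3 + 2))) + 392*3 + ((127 - 42*2)/(7*(-3 + 2)))*3)/(392*((127 - 42*2)/(7*(-3 + 2)) + 3)))/(-2072) = ((9 + 343*((⅐)*(127 - 84)/(-1)) + 1176 + ((⅐)*(127 - 84)/(-1))*3)/(392*((⅐)*(127 - 84)/(-1) + 3)))*(-1/2072) = ((9 + 343*((⅐)*(-1)*43) + 1176 + ((⅐)*(-1)*43)*3)/(392*((⅐)*(-1)*43 + 3)))*(-1/2072) = ((9 + 343*(-43/7) + 1176 - 43/7*3)/(392*(-43/7 + 3)))*(-1/2072) = ((9 - 2107 + 1176 - 129/7)/(392*(-22/7)))*(-1/2072) = ((1/392)*(-7/22)*(-6583/7))*(-1/2072) = (6583/8624)*(-1/2072) = -6583/17868928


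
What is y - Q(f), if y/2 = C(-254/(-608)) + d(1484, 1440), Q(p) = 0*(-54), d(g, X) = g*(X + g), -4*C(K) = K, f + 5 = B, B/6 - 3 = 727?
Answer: 5276486529/608 ≈ 8.6784e+6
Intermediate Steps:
B = 4380 (B = 18 + 6*727 = 18 + 4362 = 4380)
f = 4375 (f = -5 + 4380 = 4375)
C(K) = -K/4
Q(p) = 0
y = 5276486529/608 (y = 2*(-(-127)/(2*(-608)) + 1484*(1440 + 1484)) = 2*(-(-127)*(-1)/(2*608) + 1484*2924) = 2*(-1/4*127/304 + 4339216) = 2*(-127/1216 + 4339216) = 2*(5276486529/1216) = 5276486529/608 ≈ 8.6784e+6)
y - Q(f) = 5276486529/608 - 1*0 = 5276486529/608 + 0 = 5276486529/608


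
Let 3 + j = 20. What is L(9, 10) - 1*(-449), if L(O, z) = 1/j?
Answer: 7634/17 ≈ 449.06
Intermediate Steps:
j = 17 (j = -3 + 20 = 17)
L(O, z) = 1/17
L(9, 10) - 1*(-449) = 1/17 - 1*(-449) = 1/17 + 449 = 7634/17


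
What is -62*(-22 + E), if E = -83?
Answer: 6510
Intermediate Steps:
-62*(-22 + E) = -62*(-22 - 83) = -62*(-105) = 6510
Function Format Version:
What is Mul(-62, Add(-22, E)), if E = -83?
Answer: 6510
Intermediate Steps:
Mul(-62, Add(-22, E)) = Mul(-62, Add(-22, -83)) = Mul(-62, -105) = 6510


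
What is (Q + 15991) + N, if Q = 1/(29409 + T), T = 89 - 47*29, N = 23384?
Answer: 1107815626/28135 ≈ 39375.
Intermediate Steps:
T = -1274 (T = 89 - 1363 = -1274)
Q = 1/28135 (Q = 1/(29409 - 1274) = 1/28135 ≈ 3.5543e-5)
(Q + 15991) + N = (1/28135 + 15991) + 23384 = 449906786/28135 + 23384 = 1107815626/28135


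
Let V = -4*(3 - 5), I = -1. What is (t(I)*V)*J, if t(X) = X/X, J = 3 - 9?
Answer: -48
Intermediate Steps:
V = 8 (V = -4*(-2) = 8)
J = -6
t(X) = 1
(t(I)*V)*J = (1*8)*(-6) = 8*(-6) = -48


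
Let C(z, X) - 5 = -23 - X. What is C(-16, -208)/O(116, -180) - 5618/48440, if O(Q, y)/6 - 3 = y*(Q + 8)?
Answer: -1100383/9373140 ≈ -0.11740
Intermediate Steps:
C(z, X) = -18 - X (C(z, X) = 5 + (-23 - X) = -18 - X)
O(Q, y) = 18 + 6*y*(8 + Q) (O(Q, y) = 18 + 6*(y*(Q + 8)) = 18 + 6*(y*(8 + Q)) = 18 + 6*y*(8 + Q))
C(-16, -208)/O(116, -180) - 5618/48440 = (-18 - 1*(-208))/(18 + 48*(-180) + 6*116*(-180)) - 5618/48440 = (-18 + 208)/(18 - 8640 - 125280) - 5618*1/48440 = 190/(-133902) - 2809/24220 = 190*(-1/133902) - 2809/24220 = -95/66951 - 2809/24220 = -1100383/9373140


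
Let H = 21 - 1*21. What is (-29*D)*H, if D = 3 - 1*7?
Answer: 0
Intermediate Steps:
H = 0 (H = 21 - 21 = 0)
D = -4 (D = 3 - 7 = -4)
(-29*D)*H = -29*(-4)*0 = 116*0 = 0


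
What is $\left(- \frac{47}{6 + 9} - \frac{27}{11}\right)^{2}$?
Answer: $\frac{850084}{27225} \approx 31.224$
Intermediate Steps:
$\left(- \frac{47}{6 + 9} - \frac{27}{11}\right)^{2} = \left(- \frac{47}{15} - \frac{27}{11}\right)^{2} = \left(- \frac{922}{165}\right)^{2} = \frac{850084}{27225}$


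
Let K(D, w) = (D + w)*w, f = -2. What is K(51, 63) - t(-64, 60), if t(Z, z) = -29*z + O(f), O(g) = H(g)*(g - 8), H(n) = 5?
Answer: 8972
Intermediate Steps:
O(g) = -40 + 5*g (O(g) = 5*(g - 8) = 5*(-8 + g) = -40 + 5*g)
t(Z, z) = -50 - 29*z (t(Z, z) = -29*z + (-40 + 5*(-2)) = -29*z + (-40 - 10) = -29*z - 50 = -50 - 29*z)
K(D, w) = w*(D + w)
K(51, 63) - t(-64, 60) = 63*(51 + 63) - (-50 - 29*60) = 63*114 - (-50 - 1740) = 7182 - 1*(-1790) = 7182 + 1790 = 8972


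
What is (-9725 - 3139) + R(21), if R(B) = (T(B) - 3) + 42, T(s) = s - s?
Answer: -12825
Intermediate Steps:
T(s) = 0
R(B) = 39 (R(B) = (0 - 3) + 42 = -3 + 42 = 39)
(-9725 - 3139) + R(21) = (-9725 - 3139) + 39 = -12864 + 39 = -12825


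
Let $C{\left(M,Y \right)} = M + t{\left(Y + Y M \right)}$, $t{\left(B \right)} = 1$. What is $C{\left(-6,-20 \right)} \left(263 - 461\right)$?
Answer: $990$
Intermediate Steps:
$C{\left(M,Y \right)} = 1 + M$ ($C{\left(M,Y \right)} = M + 1 = 1 + M$)
$C{\left(-6,-20 \right)} \left(263 - 461\right) = \left(1 - 6\right) \left(263 - 461\right) = \left(-5\right) \left(-198\right) = 990$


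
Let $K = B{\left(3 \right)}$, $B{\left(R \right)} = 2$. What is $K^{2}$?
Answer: $4$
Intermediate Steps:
$K = 2$
$K^{2} = 2^{2} = 4$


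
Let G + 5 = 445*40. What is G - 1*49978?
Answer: -32183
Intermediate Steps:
G = 17795 (G = -5 + 445*40 = -5 + 17800 = 17795)
G - 1*49978 = 17795 - 1*49978 = 17795 - 49978 = -32183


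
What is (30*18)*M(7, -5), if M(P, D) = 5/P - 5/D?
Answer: 6480/7 ≈ 925.71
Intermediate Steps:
M(P, D) = -5/D + 5/P
(30*18)*M(7, -5) = (30*18)*(-5/(-5) + 5/7) = 540*(-5*(-⅕) + 5*(⅐)) = 540*(1 + 5/7) = 540*(12/7) = 6480/7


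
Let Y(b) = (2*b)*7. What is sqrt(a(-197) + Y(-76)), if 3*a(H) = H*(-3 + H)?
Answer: 4*sqrt(6789)/3 ≈ 109.86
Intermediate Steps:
Y(b) = 14*b
a(H) = H*(-3 + H)/3 (a(H) = (H*(-3 + H))/3 = H*(-3 + H)/3)
sqrt(a(-197) + Y(-76)) = sqrt((1/3)*(-197)*(-3 - 197) + 14*(-76)) = sqrt((1/3)*(-197)*(-200) - 1064) = sqrt(39400/3 - 1064) = sqrt(36208/3) = 4*sqrt(6789)/3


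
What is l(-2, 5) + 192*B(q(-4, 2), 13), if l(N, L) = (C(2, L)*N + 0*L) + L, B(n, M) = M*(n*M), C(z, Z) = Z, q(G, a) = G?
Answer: -129797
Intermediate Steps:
B(n, M) = n*M² (B(n, M) = M*(M*n) = n*M²)
l(N, L) = L + L*N (l(N, L) = (L*N + 0*L) + L = (L*N + 0) + L = L*N + L = L + L*N)
l(-2, 5) + 192*B(q(-4, 2), 13) = 5*(1 - 2) + 192*(-4*13²) = 5*(-1) + 192*(-4*169) = -5 + 192*(-676) = -5 - 129792 = -129797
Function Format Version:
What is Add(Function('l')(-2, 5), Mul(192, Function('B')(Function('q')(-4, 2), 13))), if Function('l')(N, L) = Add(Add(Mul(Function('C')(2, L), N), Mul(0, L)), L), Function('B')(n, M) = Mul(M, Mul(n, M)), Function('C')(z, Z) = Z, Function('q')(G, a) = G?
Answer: -129797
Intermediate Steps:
Function('B')(n, M) = Mul(n, Pow(M, 2)) (Function('B')(n, M) = Mul(M, Mul(M, n)) = Mul(n, Pow(M, 2)))
Function('l')(N, L) = Add(L, Mul(L, N)) (Function('l')(N, L) = Add(Add(Mul(L, N), Mul(0, L)), L) = Add(Add(Mul(L, N), 0), L) = Add(Mul(L, N), L) = Add(L, Mul(L, N)))
Add(Function('l')(-2, 5), Mul(192, Function('B')(Function('q')(-4, 2), 13))) = Add(Mul(5, Add(1, -2)), Mul(192, Mul(-4, Pow(13, 2)))) = Add(Mul(5, -1), Mul(192, Mul(-4, 169))) = Add(-5, Mul(192, -676)) = Add(-5, -129792) = -129797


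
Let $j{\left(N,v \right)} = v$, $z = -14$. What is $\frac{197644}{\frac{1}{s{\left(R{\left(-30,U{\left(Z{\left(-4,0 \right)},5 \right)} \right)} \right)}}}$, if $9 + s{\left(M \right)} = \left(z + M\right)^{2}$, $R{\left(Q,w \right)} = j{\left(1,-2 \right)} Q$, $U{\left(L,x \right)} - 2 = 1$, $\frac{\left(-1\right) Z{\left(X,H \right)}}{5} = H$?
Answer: $416435908$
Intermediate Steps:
$Z{\left(X,H \right)} = - 5 H$
$U{\left(L,x \right)} = 3$ ($U{\left(L,x \right)} = 2 + 1 = 3$)
$R{\left(Q,w \right)} = - 2 Q$
$s{\left(M \right)} = -9 + \left(-14 + M\right)^{2}$
$\frac{197644}{\frac{1}{s{\left(R{\left(-30,U{\left(Z{\left(-4,0 \right)},5 \right)} \right)} \right)}}} = \frac{197644}{\frac{1}{-9 + \left(-14 - -60\right)^{2}}} = \frac{197644}{\frac{1}{-9 + \left(-14 + 60\right)^{2}}} = \frac{197644}{\frac{1}{-9 + 46^{2}}} = \frac{197644}{\frac{1}{-9 + 2116}} = \frac{197644}{\frac{1}{2107}} = 197644 \frac{1}{\frac{1}{2107}} = 197644 \cdot 2107 = 416435908$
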